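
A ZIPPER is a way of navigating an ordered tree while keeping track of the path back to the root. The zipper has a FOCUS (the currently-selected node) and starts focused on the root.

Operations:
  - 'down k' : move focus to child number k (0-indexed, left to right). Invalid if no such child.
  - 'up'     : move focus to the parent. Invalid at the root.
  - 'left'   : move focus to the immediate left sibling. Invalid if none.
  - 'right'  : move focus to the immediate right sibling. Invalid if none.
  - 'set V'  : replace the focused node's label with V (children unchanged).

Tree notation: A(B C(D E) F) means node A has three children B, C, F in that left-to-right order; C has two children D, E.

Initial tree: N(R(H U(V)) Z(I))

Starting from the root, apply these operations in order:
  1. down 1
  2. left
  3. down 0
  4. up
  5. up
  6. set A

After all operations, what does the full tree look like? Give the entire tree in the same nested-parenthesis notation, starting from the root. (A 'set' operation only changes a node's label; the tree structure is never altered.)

Answer: A(R(H U(V)) Z(I))

Derivation:
Step 1 (down 1): focus=Z path=1 depth=1 children=['I'] left=['R'] right=[] parent=N
Step 2 (left): focus=R path=0 depth=1 children=['H', 'U'] left=[] right=['Z'] parent=N
Step 3 (down 0): focus=H path=0/0 depth=2 children=[] left=[] right=['U'] parent=R
Step 4 (up): focus=R path=0 depth=1 children=['H', 'U'] left=[] right=['Z'] parent=N
Step 5 (up): focus=N path=root depth=0 children=['R', 'Z'] (at root)
Step 6 (set A): focus=A path=root depth=0 children=['R', 'Z'] (at root)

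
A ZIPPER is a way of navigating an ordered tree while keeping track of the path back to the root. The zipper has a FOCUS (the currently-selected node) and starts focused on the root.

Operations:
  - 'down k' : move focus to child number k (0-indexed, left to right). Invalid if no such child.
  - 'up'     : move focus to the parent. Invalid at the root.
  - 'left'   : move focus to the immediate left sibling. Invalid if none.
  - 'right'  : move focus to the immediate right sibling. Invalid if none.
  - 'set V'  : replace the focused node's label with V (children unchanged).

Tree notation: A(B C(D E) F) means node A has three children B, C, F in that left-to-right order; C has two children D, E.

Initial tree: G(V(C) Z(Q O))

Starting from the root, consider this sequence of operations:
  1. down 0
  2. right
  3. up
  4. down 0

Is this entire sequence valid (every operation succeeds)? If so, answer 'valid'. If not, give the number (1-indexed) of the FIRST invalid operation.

Step 1 (down 0): focus=V path=0 depth=1 children=['C'] left=[] right=['Z'] parent=G
Step 2 (right): focus=Z path=1 depth=1 children=['Q', 'O'] left=['V'] right=[] parent=G
Step 3 (up): focus=G path=root depth=0 children=['V', 'Z'] (at root)
Step 4 (down 0): focus=V path=0 depth=1 children=['C'] left=[] right=['Z'] parent=G

Answer: valid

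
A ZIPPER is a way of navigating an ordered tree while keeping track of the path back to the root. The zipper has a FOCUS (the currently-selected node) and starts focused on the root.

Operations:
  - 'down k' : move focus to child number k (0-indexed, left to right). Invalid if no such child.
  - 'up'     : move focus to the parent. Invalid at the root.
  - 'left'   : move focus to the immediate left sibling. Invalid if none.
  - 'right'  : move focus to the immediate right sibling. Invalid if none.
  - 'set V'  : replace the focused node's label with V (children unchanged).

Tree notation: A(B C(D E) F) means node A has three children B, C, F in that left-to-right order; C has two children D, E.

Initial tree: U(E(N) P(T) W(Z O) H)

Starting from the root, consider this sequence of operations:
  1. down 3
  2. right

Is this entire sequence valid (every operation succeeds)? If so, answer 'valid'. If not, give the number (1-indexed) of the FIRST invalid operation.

Answer: 2

Derivation:
Step 1 (down 3): focus=H path=3 depth=1 children=[] left=['E', 'P', 'W'] right=[] parent=U
Step 2 (right): INVALID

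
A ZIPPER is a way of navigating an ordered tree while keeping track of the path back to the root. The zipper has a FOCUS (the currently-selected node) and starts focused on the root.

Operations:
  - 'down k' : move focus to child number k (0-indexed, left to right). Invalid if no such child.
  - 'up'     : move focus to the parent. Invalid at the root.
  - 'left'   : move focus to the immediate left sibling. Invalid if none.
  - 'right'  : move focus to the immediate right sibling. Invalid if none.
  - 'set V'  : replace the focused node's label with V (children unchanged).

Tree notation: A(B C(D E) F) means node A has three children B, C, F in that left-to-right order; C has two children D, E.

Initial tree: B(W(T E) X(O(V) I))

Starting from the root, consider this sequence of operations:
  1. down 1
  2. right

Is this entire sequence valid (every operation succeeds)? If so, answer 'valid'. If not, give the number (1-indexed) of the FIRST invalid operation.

Answer: 2

Derivation:
Step 1 (down 1): focus=X path=1 depth=1 children=['O', 'I'] left=['W'] right=[] parent=B
Step 2 (right): INVALID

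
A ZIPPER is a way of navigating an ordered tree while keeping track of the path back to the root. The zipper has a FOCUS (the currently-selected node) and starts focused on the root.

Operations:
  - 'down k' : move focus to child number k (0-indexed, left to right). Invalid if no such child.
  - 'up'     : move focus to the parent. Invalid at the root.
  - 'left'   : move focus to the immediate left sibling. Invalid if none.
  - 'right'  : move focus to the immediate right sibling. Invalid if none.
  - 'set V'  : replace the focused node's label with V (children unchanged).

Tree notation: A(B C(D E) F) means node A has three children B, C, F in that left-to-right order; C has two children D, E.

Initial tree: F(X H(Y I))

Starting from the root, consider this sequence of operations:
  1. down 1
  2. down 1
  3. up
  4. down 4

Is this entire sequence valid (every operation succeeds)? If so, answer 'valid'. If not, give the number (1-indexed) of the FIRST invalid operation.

Answer: 4

Derivation:
Step 1 (down 1): focus=H path=1 depth=1 children=['Y', 'I'] left=['X'] right=[] parent=F
Step 2 (down 1): focus=I path=1/1 depth=2 children=[] left=['Y'] right=[] parent=H
Step 3 (up): focus=H path=1 depth=1 children=['Y', 'I'] left=['X'] right=[] parent=F
Step 4 (down 4): INVALID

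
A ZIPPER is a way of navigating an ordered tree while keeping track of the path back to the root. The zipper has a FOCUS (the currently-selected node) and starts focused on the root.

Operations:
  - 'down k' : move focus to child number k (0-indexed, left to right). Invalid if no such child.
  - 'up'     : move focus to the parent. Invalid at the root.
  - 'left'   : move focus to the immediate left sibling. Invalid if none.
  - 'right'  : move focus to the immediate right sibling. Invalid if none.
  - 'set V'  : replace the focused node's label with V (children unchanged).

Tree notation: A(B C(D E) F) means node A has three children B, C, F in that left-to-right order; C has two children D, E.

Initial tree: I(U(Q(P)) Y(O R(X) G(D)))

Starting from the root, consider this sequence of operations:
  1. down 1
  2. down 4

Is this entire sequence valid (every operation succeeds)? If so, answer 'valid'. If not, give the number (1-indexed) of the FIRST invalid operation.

Step 1 (down 1): focus=Y path=1 depth=1 children=['O', 'R', 'G'] left=['U'] right=[] parent=I
Step 2 (down 4): INVALID

Answer: 2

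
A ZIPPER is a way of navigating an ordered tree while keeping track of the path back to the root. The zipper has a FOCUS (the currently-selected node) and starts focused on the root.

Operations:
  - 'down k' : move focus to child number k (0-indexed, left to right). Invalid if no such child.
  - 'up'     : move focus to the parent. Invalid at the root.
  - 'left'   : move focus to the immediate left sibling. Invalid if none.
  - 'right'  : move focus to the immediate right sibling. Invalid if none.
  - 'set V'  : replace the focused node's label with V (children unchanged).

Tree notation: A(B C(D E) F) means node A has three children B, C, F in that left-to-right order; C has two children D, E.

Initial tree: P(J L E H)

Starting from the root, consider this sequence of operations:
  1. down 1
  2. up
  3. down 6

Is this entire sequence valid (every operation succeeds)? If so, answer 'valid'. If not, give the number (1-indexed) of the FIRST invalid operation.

Step 1 (down 1): focus=L path=1 depth=1 children=[] left=['J'] right=['E', 'H'] parent=P
Step 2 (up): focus=P path=root depth=0 children=['J', 'L', 'E', 'H'] (at root)
Step 3 (down 6): INVALID

Answer: 3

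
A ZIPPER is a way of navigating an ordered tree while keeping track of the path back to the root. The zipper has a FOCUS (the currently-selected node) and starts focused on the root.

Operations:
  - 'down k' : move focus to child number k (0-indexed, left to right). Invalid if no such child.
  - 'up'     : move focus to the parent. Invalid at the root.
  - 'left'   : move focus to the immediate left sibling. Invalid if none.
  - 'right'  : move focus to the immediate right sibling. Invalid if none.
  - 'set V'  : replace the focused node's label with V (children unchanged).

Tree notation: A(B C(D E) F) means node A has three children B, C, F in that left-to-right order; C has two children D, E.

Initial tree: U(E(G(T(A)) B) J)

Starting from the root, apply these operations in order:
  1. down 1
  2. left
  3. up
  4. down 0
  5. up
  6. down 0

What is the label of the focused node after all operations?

Step 1 (down 1): focus=J path=1 depth=1 children=[] left=['E'] right=[] parent=U
Step 2 (left): focus=E path=0 depth=1 children=['G', 'B'] left=[] right=['J'] parent=U
Step 3 (up): focus=U path=root depth=0 children=['E', 'J'] (at root)
Step 4 (down 0): focus=E path=0 depth=1 children=['G', 'B'] left=[] right=['J'] parent=U
Step 5 (up): focus=U path=root depth=0 children=['E', 'J'] (at root)
Step 6 (down 0): focus=E path=0 depth=1 children=['G', 'B'] left=[] right=['J'] parent=U

Answer: E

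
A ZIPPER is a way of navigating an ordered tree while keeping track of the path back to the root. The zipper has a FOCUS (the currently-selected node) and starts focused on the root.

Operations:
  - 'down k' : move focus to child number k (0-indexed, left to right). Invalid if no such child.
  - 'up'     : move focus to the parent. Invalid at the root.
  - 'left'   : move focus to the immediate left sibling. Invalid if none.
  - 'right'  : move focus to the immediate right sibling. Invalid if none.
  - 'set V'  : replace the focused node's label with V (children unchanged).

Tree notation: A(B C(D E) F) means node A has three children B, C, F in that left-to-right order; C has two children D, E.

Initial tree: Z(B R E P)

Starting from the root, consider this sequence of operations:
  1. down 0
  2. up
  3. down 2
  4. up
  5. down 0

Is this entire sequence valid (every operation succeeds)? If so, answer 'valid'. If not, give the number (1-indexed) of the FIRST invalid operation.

Step 1 (down 0): focus=B path=0 depth=1 children=[] left=[] right=['R', 'E', 'P'] parent=Z
Step 2 (up): focus=Z path=root depth=0 children=['B', 'R', 'E', 'P'] (at root)
Step 3 (down 2): focus=E path=2 depth=1 children=[] left=['B', 'R'] right=['P'] parent=Z
Step 4 (up): focus=Z path=root depth=0 children=['B', 'R', 'E', 'P'] (at root)
Step 5 (down 0): focus=B path=0 depth=1 children=[] left=[] right=['R', 'E', 'P'] parent=Z

Answer: valid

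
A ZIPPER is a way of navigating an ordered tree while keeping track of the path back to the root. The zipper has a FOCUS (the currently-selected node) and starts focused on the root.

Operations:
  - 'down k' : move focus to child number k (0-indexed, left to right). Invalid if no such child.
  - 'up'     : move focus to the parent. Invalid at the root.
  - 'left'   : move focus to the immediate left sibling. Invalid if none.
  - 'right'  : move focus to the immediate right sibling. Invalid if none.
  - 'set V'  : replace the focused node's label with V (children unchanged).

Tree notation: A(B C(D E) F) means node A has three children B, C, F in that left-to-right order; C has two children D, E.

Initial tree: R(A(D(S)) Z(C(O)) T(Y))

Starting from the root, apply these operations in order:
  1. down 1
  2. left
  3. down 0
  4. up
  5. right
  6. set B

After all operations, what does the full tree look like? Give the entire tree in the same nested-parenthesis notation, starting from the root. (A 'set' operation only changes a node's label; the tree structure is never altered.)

Answer: R(A(D(S)) B(C(O)) T(Y))

Derivation:
Step 1 (down 1): focus=Z path=1 depth=1 children=['C'] left=['A'] right=['T'] parent=R
Step 2 (left): focus=A path=0 depth=1 children=['D'] left=[] right=['Z', 'T'] parent=R
Step 3 (down 0): focus=D path=0/0 depth=2 children=['S'] left=[] right=[] parent=A
Step 4 (up): focus=A path=0 depth=1 children=['D'] left=[] right=['Z', 'T'] parent=R
Step 5 (right): focus=Z path=1 depth=1 children=['C'] left=['A'] right=['T'] parent=R
Step 6 (set B): focus=B path=1 depth=1 children=['C'] left=['A'] right=['T'] parent=R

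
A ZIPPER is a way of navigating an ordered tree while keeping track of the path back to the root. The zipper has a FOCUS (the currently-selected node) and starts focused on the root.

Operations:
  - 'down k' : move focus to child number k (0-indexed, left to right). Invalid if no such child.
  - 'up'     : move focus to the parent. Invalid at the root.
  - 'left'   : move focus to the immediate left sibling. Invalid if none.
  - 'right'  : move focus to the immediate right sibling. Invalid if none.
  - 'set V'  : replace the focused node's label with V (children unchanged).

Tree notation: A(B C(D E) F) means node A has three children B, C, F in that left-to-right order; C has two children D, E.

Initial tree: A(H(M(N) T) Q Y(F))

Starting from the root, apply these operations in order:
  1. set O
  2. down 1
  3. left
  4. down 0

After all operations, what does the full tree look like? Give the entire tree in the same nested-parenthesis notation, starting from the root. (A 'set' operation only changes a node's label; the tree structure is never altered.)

Answer: O(H(M(N) T) Q Y(F))

Derivation:
Step 1 (set O): focus=O path=root depth=0 children=['H', 'Q', 'Y'] (at root)
Step 2 (down 1): focus=Q path=1 depth=1 children=[] left=['H'] right=['Y'] parent=O
Step 3 (left): focus=H path=0 depth=1 children=['M', 'T'] left=[] right=['Q', 'Y'] parent=O
Step 4 (down 0): focus=M path=0/0 depth=2 children=['N'] left=[] right=['T'] parent=H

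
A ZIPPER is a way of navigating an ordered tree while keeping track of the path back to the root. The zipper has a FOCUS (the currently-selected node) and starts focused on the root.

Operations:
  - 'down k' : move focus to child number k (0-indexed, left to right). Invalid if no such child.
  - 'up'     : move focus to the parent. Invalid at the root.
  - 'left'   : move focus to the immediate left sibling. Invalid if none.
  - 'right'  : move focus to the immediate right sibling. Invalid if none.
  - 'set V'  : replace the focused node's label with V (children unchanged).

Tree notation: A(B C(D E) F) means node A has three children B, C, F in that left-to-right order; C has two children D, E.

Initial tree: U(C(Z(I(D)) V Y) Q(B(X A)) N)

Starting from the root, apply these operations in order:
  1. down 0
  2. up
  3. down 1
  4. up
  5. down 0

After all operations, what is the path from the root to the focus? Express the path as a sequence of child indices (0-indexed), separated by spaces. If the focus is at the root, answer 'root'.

Step 1 (down 0): focus=C path=0 depth=1 children=['Z', 'V', 'Y'] left=[] right=['Q', 'N'] parent=U
Step 2 (up): focus=U path=root depth=0 children=['C', 'Q', 'N'] (at root)
Step 3 (down 1): focus=Q path=1 depth=1 children=['B'] left=['C'] right=['N'] parent=U
Step 4 (up): focus=U path=root depth=0 children=['C', 'Q', 'N'] (at root)
Step 5 (down 0): focus=C path=0 depth=1 children=['Z', 'V', 'Y'] left=[] right=['Q', 'N'] parent=U

Answer: 0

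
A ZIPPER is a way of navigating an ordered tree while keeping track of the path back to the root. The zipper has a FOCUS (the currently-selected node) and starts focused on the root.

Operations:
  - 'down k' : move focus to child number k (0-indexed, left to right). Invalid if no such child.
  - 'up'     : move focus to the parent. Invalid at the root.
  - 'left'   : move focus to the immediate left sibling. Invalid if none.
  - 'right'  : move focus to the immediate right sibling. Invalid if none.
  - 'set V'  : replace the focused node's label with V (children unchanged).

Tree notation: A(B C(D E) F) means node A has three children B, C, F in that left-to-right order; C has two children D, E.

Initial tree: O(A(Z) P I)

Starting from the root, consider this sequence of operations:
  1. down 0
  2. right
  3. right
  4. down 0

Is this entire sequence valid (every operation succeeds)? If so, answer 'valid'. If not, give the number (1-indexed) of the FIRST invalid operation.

Answer: 4

Derivation:
Step 1 (down 0): focus=A path=0 depth=1 children=['Z'] left=[] right=['P', 'I'] parent=O
Step 2 (right): focus=P path=1 depth=1 children=[] left=['A'] right=['I'] parent=O
Step 3 (right): focus=I path=2 depth=1 children=[] left=['A', 'P'] right=[] parent=O
Step 4 (down 0): INVALID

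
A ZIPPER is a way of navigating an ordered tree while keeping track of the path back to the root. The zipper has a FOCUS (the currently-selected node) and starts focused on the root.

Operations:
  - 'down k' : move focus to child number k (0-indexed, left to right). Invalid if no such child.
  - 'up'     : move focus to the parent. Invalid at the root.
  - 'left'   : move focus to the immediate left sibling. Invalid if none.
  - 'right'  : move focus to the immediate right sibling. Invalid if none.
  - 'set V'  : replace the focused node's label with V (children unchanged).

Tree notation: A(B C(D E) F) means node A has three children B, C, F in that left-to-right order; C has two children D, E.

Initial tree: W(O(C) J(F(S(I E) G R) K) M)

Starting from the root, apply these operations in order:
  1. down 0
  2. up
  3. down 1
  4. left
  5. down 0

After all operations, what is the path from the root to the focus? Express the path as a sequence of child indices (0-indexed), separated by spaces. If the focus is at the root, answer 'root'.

Answer: 0 0

Derivation:
Step 1 (down 0): focus=O path=0 depth=1 children=['C'] left=[] right=['J', 'M'] parent=W
Step 2 (up): focus=W path=root depth=0 children=['O', 'J', 'M'] (at root)
Step 3 (down 1): focus=J path=1 depth=1 children=['F', 'K'] left=['O'] right=['M'] parent=W
Step 4 (left): focus=O path=0 depth=1 children=['C'] left=[] right=['J', 'M'] parent=W
Step 5 (down 0): focus=C path=0/0 depth=2 children=[] left=[] right=[] parent=O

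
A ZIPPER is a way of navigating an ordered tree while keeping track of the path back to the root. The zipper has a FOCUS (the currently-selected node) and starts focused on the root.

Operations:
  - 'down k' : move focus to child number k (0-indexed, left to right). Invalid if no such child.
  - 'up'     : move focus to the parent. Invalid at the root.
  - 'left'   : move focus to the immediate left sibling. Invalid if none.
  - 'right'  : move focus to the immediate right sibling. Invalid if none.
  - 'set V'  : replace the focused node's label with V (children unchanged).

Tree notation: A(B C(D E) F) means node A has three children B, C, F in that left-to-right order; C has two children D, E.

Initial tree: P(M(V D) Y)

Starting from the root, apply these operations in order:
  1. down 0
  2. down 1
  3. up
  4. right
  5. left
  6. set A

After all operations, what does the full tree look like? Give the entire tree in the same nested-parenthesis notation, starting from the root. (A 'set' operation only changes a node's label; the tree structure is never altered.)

Answer: P(A(V D) Y)

Derivation:
Step 1 (down 0): focus=M path=0 depth=1 children=['V', 'D'] left=[] right=['Y'] parent=P
Step 2 (down 1): focus=D path=0/1 depth=2 children=[] left=['V'] right=[] parent=M
Step 3 (up): focus=M path=0 depth=1 children=['V', 'D'] left=[] right=['Y'] parent=P
Step 4 (right): focus=Y path=1 depth=1 children=[] left=['M'] right=[] parent=P
Step 5 (left): focus=M path=0 depth=1 children=['V', 'D'] left=[] right=['Y'] parent=P
Step 6 (set A): focus=A path=0 depth=1 children=['V', 'D'] left=[] right=['Y'] parent=P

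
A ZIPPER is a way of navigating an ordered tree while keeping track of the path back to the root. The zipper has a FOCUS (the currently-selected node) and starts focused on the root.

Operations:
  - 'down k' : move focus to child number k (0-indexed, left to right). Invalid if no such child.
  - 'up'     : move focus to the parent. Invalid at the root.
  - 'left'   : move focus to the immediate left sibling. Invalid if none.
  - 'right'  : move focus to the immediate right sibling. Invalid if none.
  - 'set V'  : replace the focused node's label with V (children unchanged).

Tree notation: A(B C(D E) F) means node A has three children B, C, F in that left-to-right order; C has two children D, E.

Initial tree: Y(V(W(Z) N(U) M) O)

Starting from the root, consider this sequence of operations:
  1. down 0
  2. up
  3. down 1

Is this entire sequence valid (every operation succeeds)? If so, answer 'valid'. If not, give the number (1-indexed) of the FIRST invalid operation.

Step 1 (down 0): focus=V path=0 depth=1 children=['W', 'N', 'M'] left=[] right=['O'] parent=Y
Step 2 (up): focus=Y path=root depth=0 children=['V', 'O'] (at root)
Step 3 (down 1): focus=O path=1 depth=1 children=[] left=['V'] right=[] parent=Y

Answer: valid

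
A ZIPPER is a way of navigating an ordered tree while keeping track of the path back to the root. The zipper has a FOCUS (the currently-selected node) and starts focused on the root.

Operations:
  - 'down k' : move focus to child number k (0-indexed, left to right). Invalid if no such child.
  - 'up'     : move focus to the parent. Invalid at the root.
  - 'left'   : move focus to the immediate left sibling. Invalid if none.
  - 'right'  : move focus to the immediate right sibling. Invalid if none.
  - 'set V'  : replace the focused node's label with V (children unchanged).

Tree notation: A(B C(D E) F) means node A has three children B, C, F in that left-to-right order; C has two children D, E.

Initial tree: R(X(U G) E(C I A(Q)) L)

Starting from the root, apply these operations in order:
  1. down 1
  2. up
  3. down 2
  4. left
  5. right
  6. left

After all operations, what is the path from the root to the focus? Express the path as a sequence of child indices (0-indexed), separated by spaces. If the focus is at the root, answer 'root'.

Answer: 1

Derivation:
Step 1 (down 1): focus=E path=1 depth=1 children=['C', 'I', 'A'] left=['X'] right=['L'] parent=R
Step 2 (up): focus=R path=root depth=0 children=['X', 'E', 'L'] (at root)
Step 3 (down 2): focus=L path=2 depth=1 children=[] left=['X', 'E'] right=[] parent=R
Step 4 (left): focus=E path=1 depth=1 children=['C', 'I', 'A'] left=['X'] right=['L'] parent=R
Step 5 (right): focus=L path=2 depth=1 children=[] left=['X', 'E'] right=[] parent=R
Step 6 (left): focus=E path=1 depth=1 children=['C', 'I', 'A'] left=['X'] right=['L'] parent=R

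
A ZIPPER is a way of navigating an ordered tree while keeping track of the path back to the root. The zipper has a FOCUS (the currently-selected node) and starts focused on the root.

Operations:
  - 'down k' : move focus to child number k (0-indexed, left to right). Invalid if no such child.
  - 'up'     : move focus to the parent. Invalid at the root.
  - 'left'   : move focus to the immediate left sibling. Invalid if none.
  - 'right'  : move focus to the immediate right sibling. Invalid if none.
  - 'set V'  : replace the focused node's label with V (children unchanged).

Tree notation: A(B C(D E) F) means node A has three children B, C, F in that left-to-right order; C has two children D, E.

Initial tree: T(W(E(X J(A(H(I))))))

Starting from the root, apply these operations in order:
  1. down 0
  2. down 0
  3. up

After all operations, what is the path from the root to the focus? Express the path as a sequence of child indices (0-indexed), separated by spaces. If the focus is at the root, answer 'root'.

Step 1 (down 0): focus=W path=0 depth=1 children=['E'] left=[] right=[] parent=T
Step 2 (down 0): focus=E path=0/0 depth=2 children=['X', 'J'] left=[] right=[] parent=W
Step 3 (up): focus=W path=0 depth=1 children=['E'] left=[] right=[] parent=T

Answer: 0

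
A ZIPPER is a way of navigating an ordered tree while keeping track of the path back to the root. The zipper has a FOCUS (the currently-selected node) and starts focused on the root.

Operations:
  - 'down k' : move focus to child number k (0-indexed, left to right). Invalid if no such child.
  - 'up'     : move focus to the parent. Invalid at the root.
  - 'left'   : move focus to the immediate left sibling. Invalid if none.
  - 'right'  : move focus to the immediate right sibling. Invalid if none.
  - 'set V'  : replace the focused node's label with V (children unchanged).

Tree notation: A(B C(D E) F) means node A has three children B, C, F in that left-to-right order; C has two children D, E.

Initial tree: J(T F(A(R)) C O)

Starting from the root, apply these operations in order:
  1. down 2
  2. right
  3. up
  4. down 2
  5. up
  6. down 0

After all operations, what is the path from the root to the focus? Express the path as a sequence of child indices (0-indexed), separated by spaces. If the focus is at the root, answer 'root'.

Answer: 0

Derivation:
Step 1 (down 2): focus=C path=2 depth=1 children=[] left=['T', 'F'] right=['O'] parent=J
Step 2 (right): focus=O path=3 depth=1 children=[] left=['T', 'F', 'C'] right=[] parent=J
Step 3 (up): focus=J path=root depth=0 children=['T', 'F', 'C', 'O'] (at root)
Step 4 (down 2): focus=C path=2 depth=1 children=[] left=['T', 'F'] right=['O'] parent=J
Step 5 (up): focus=J path=root depth=0 children=['T', 'F', 'C', 'O'] (at root)
Step 6 (down 0): focus=T path=0 depth=1 children=[] left=[] right=['F', 'C', 'O'] parent=J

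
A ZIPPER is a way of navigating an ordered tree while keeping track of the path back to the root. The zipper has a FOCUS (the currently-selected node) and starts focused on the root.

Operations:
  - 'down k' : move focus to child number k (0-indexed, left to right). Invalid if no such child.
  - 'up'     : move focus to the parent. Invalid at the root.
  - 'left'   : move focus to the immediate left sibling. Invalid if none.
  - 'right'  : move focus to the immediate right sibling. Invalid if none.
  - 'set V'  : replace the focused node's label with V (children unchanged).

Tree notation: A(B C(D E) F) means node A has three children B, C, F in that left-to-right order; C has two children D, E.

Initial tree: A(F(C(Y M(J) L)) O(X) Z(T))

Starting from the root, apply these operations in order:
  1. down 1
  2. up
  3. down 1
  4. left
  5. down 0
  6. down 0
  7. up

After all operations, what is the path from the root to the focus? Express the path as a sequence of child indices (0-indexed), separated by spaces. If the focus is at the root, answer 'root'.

Answer: 0 0

Derivation:
Step 1 (down 1): focus=O path=1 depth=1 children=['X'] left=['F'] right=['Z'] parent=A
Step 2 (up): focus=A path=root depth=0 children=['F', 'O', 'Z'] (at root)
Step 3 (down 1): focus=O path=1 depth=1 children=['X'] left=['F'] right=['Z'] parent=A
Step 4 (left): focus=F path=0 depth=1 children=['C'] left=[] right=['O', 'Z'] parent=A
Step 5 (down 0): focus=C path=0/0 depth=2 children=['Y', 'M', 'L'] left=[] right=[] parent=F
Step 6 (down 0): focus=Y path=0/0/0 depth=3 children=[] left=[] right=['M', 'L'] parent=C
Step 7 (up): focus=C path=0/0 depth=2 children=['Y', 'M', 'L'] left=[] right=[] parent=F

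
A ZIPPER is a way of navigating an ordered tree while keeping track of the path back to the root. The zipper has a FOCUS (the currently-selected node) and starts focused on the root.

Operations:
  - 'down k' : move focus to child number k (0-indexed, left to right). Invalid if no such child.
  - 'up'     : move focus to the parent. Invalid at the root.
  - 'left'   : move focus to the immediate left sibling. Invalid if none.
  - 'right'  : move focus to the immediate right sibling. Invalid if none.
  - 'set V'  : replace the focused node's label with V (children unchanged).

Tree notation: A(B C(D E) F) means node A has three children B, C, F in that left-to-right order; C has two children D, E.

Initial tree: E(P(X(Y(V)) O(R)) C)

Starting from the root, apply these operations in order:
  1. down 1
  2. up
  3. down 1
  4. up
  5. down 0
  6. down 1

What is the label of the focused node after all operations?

Step 1 (down 1): focus=C path=1 depth=1 children=[] left=['P'] right=[] parent=E
Step 2 (up): focus=E path=root depth=0 children=['P', 'C'] (at root)
Step 3 (down 1): focus=C path=1 depth=1 children=[] left=['P'] right=[] parent=E
Step 4 (up): focus=E path=root depth=0 children=['P', 'C'] (at root)
Step 5 (down 0): focus=P path=0 depth=1 children=['X', 'O'] left=[] right=['C'] parent=E
Step 6 (down 1): focus=O path=0/1 depth=2 children=['R'] left=['X'] right=[] parent=P

Answer: O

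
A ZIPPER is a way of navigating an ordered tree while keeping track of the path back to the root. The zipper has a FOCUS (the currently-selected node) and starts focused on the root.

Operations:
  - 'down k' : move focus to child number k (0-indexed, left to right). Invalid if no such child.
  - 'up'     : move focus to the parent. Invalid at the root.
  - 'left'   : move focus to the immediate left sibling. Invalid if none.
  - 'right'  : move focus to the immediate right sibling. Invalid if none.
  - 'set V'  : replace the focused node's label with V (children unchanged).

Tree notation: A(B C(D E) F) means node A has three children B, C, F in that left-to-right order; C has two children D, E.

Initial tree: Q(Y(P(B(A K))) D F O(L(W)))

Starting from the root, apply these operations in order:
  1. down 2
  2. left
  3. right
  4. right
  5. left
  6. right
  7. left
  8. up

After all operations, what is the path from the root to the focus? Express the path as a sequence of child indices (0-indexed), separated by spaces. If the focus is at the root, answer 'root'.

Answer: root

Derivation:
Step 1 (down 2): focus=F path=2 depth=1 children=[] left=['Y', 'D'] right=['O'] parent=Q
Step 2 (left): focus=D path=1 depth=1 children=[] left=['Y'] right=['F', 'O'] parent=Q
Step 3 (right): focus=F path=2 depth=1 children=[] left=['Y', 'D'] right=['O'] parent=Q
Step 4 (right): focus=O path=3 depth=1 children=['L'] left=['Y', 'D', 'F'] right=[] parent=Q
Step 5 (left): focus=F path=2 depth=1 children=[] left=['Y', 'D'] right=['O'] parent=Q
Step 6 (right): focus=O path=3 depth=1 children=['L'] left=['Y', 'D', 'F'] right=[] parent=Q
Step 7 (left): focus=F path=2 depth=1 children=[] left=['Y', 'D'] right=['O'] parent=Q
Step 8 (up): focus=Q path=root depth=0 children=['Y', 'D', 'F', 'O'] (at root)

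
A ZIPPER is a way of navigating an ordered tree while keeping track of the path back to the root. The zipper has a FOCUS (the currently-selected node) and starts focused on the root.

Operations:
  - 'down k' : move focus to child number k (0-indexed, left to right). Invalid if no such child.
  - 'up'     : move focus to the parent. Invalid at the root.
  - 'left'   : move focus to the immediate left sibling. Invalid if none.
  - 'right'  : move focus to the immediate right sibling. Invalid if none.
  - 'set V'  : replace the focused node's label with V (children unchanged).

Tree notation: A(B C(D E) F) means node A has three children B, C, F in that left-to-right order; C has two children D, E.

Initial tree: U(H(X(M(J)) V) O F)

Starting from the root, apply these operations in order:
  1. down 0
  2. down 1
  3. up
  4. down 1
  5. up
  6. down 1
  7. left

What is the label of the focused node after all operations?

Answer: X

Derivation:
Step 1 (down 0): focus=H path=0 depth=1 children=['X', 'V'] left=[] right=['O', 'F'] parent=U
Step 2 (down 1): focus=V path=0/1 depth=2 children=[] left=['X'] right=[] parent=H
Step 3 (up): focus=H path=0 depth=1 children=['X', 'V'] left=[] right=['O', 'F'] parent=U
Step 4 (down 1): focus=V path=0/1 depth=2 children=[] left=['X'] right=[] parent=H
Step 5 (up): focus=H path=0 depth=1 children=['X', 'V'] left=[] right=['O', 'F'] parent=U
Step 6 (down 1): focus=V path=0/1 depth=2 children=[] left=['X'] right=[] parent=H
Step 7 (left): focus=X path=0/0 depth=2 children=['M'] left=[] right=['V'] parent=H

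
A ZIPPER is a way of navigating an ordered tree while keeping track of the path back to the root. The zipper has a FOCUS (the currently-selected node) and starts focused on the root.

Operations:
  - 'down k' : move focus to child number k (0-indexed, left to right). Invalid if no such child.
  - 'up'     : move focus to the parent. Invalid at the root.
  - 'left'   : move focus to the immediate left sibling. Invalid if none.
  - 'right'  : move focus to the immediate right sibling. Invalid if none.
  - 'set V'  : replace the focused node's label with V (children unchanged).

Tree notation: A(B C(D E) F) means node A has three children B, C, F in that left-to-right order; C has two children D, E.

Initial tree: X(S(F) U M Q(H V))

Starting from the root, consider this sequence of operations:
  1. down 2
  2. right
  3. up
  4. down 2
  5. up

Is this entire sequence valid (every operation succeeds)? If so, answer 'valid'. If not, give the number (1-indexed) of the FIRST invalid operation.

Answer: valid

Derivation:
Step 1 (down 2): focus=M path=2 depth=1 children=[] left=['S', 'U'] right=['Q'] parent=X
Step 2 (right): focus=Q path=3 depth=1 children=['H', 'V'] left=['S', 'U', 'M'] right=[] parent=X
Step 3 (up): focus=X path=root depth=0 children=['S', 'U', 'M', 'Q'] (at root)
Step 4 (down 2): focus=M path=2 depth=1 children=[] left=['S', 'U'] right=['Q'] parent=X
Step 5 (up): focus=X path=root depth=0 children=['S', 'U', 'M', 'Q'] (at root)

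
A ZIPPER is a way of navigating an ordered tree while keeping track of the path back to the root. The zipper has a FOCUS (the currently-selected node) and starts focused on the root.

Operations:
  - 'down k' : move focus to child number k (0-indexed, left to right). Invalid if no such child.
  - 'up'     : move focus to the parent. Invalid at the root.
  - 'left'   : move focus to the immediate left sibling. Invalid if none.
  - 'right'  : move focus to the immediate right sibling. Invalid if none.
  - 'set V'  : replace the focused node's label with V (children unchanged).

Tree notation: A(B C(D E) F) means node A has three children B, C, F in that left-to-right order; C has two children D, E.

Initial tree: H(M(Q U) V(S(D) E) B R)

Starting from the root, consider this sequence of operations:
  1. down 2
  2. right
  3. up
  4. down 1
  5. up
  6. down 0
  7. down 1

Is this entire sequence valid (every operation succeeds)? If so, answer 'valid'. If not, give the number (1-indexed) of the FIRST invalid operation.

Step 1 (down 2): focus=B path=2 depth=1 children=[] left=['M', 'V'] right=['R'] parent=H
Step 2 (right): focus=R path=3 depth=1 children=[] left=['M', 'V', 'B'] right=[] parent=H
Step 3 (up): focus=H path=root depth=0 children=['M', 'V', 'B', 'R'] (at root)
Step 4 (down 1): focus=V path=1 depth=1 children=['S', 'E'] left=['M'] right=['B', 'R'] parent=H
Step 5 (up): focus=H path=root depth=0 children=['M', 'V', 'B', 'R'] (at root)
Step 6 (down 0): focus=M path=0 depth=1 children=['Q', 'U'] left=[] right=['V', 'B', 'R'] parent=H
Step 7 (down 1): focus=U path=0/1 depth=2 children=[] left=['Q'] right=[] parent=M

Answer: valid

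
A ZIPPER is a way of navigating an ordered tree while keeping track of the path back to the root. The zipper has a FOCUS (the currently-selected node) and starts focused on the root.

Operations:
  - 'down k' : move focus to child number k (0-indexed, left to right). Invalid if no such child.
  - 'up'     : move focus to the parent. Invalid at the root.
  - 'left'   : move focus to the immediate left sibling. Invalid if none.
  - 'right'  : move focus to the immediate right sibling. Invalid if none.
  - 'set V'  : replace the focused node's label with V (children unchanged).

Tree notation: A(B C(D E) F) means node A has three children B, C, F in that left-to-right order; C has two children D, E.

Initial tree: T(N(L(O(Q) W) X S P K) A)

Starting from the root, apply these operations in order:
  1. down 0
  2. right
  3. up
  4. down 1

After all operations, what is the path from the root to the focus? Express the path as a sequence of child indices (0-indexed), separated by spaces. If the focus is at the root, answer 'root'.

Step 1 (down 0): focus=N path=0 depth=1 children=['L', 'X', 'S', 'P', 'K'] left=[] right=['A'] parent=T
Step 2 (right): focus=A path=1 depth=1 children=[] left=['N'] right=[] parent=T
Step 3 (up): focus=T path=root depth=0 children=['N', 'A'] (at root)
Step 4 (down 1): focus=A path=1 depth=1 children=[] left=['N'] right=[] parent=T

Answer: 1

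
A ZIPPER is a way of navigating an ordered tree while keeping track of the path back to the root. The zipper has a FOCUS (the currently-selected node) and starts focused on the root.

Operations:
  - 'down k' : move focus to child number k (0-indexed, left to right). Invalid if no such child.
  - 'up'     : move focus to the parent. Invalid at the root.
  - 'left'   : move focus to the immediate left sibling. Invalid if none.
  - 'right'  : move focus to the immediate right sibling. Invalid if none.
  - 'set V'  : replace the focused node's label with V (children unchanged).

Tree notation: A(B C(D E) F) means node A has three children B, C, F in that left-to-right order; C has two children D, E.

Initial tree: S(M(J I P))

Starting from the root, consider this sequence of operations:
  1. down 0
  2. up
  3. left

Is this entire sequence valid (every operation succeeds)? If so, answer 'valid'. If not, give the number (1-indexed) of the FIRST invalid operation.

Step 1 (down 0): focus=M path=0 depth=1 children=['J', 'I', 'P'] left=[] right=[] parent=S
Step 2 (up): focus=S path=root depth=0 children=['M'] (at root)
Step 3 (left): INVALID

Answer: 3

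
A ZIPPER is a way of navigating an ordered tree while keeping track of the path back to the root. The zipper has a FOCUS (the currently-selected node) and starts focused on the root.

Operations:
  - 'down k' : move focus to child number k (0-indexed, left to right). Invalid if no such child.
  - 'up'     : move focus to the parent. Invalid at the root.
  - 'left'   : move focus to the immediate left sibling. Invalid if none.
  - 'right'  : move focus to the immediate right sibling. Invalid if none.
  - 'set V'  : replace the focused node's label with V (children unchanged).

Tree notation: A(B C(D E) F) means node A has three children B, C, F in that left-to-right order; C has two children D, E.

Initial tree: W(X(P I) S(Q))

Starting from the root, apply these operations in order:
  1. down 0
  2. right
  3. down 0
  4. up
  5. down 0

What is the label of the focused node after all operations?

Answer: Q

Derivation:
Step 1 (down 0): focus=X path=0 depth=1 children=['P', 'I'] left=[] right=['S'] parent=W
Step 2 (right): focus=S path=1 depth=1 children=['Q'] left=['X'] right=[] parent=W
Step 3 (down 0): focus=Q path=1/0 depth=2 children=[] left=[] right=[] parent=S
Step 4 (up): focus=S path=1 depth=1 children=['Q'] left=['X'] right=[] parent=W
Step 5 (down 0): focus=Q path=1/0 depth=2 children=[] left=[] right=[] parent=S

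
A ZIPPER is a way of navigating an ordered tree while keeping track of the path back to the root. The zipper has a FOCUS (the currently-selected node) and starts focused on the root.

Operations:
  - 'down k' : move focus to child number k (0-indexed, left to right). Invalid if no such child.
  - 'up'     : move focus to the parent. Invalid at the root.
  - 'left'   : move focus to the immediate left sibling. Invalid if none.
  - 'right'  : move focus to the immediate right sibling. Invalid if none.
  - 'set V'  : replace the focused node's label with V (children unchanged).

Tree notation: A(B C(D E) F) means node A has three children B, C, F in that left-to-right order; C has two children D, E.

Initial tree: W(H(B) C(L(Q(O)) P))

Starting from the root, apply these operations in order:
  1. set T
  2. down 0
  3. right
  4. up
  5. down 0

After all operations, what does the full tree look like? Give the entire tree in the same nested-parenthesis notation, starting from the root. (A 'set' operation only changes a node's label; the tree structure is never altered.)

Answer: T(H(B) C(L(Q(O)) P))

Derivation:
Step 1 (set T): focus=T path=root depth=0 children=['H', 'C'] (at root)
Step 2 (down 0): focus=H path=0 depth=1 children=['B'] left=[] right=['C'] parent=T
Step 3 (right): focus=C path=1 depth=1 children=['L', 'P'] left=['H'] right=[] parent=T
Step 4 (up): focus=T path=root depth=0 children=['H', 'C'] (at root)
Step 5 (down 0): focus=H path=0 depth=1 children=['B'] left=[] right=['C'] parent=T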